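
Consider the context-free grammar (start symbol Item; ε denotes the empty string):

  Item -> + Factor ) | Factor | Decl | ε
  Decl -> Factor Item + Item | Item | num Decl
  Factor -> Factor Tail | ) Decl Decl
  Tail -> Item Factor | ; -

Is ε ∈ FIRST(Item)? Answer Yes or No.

Yes

Item has an ε-production, so Item ⇒ ε.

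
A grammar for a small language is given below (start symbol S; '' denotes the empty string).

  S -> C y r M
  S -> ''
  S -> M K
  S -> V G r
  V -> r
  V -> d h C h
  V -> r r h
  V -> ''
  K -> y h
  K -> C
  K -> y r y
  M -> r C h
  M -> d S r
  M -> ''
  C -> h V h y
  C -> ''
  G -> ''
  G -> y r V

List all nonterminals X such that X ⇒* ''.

{ C, G, K, M, S, V }

Directly nullable (have an ''-production): S, V, M, C, G.
K -> C with every symbol nullable, so K is nullable.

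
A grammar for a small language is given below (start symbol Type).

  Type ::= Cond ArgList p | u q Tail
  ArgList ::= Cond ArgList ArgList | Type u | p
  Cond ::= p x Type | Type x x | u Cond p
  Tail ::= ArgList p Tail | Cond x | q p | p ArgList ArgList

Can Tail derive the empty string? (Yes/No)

No

No nonterminal in this grammar is nullable.
No production of Tail has an RHS whose symbols are all nullable, so Tail is not nullable.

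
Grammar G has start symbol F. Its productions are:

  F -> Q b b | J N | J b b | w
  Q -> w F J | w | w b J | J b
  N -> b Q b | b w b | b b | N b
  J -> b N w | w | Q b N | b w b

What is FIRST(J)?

{ b, w }

J -> b N w contributes {b}.
J -> w contributes {w}.
From J -> Q b N: add FIRST(Q) = { b, w }.
J -> b w b contributes {b}.
Union: FIRST(J) = { b, w }.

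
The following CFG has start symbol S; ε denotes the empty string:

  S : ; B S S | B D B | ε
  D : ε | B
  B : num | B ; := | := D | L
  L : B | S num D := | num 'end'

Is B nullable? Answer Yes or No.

Nullable nonterminals: D, S.
No production of B has an RHS whose symbols are all nullable, so B is not nullable.

No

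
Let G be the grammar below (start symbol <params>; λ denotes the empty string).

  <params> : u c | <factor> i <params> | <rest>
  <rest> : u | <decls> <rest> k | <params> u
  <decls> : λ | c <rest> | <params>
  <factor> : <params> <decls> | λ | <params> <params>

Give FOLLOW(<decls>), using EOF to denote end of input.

{ c, i, u }

In <rest> : <decls> <rest> k: add FIRST(<rest> k) = { c, i, u }.
In <factor> : <params> <decls>: <decls> is at the end, add FOLLOW(<factor>) = { i }.
Union: FOLLOW(<decls>) = { c, i, u }.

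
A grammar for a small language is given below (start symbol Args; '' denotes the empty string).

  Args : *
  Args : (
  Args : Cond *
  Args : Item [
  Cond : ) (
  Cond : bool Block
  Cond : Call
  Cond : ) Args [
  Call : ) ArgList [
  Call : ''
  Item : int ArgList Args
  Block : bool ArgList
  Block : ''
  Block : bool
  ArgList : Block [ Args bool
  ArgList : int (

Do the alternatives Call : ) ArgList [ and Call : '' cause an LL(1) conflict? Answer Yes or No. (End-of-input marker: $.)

No

FIRST() ArgList [) = { ) } and FIRST('') = { '' }.
The second is nullable but FOLLOW(Call) = { * } is disjoint from FIRST of the first.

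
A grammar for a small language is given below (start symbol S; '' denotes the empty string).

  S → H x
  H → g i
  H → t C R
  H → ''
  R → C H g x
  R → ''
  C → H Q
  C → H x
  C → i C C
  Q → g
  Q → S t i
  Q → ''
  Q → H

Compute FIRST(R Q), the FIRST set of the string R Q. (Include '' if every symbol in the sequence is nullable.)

Add FIRST(R)\{''} = { g, i, t, x }; R is nullable, continue.
Add FIRST(Q)\{''} = { g, t, x }; Q is nullable, continue.
Every symbol is nullable, so include ''.

{ g, i, t, x, '' }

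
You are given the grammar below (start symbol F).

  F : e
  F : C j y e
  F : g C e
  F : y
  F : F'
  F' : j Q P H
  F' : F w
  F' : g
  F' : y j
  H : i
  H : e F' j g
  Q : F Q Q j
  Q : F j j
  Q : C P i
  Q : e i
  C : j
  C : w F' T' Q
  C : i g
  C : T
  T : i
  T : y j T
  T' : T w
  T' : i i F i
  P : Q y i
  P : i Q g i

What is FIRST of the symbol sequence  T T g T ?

Add FIRST(T) = { i, y }; T is not nullable, stop.

{ i, y }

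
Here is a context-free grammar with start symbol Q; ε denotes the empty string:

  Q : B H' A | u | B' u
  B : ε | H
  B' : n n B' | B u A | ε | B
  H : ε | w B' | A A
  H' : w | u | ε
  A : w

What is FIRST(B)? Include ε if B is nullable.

{ w, ε }

B : ε contributes ε.
From B : H: add FIRST(H) = { w, ε } (including ε since H is nullable).
Union: FIRST(B) = { w, ε }.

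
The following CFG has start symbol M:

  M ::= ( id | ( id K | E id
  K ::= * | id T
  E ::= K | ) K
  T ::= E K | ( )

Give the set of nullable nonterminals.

No nonterminal has an empty production or an RHS whose symbols are all nullable.

{ } (none)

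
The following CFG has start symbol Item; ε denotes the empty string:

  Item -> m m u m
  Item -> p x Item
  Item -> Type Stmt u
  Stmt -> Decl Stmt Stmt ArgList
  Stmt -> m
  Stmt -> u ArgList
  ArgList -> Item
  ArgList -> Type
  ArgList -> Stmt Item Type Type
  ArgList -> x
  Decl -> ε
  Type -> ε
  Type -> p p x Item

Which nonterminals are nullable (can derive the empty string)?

Directly nullable (have an ε-production): Decl, Type.
ArgList -> Type with every symbol nullable, so ArgList is nullable.
No other nonterminal has a production whose RHS symbols are all nullable.

{ ArgList, Decl, Type }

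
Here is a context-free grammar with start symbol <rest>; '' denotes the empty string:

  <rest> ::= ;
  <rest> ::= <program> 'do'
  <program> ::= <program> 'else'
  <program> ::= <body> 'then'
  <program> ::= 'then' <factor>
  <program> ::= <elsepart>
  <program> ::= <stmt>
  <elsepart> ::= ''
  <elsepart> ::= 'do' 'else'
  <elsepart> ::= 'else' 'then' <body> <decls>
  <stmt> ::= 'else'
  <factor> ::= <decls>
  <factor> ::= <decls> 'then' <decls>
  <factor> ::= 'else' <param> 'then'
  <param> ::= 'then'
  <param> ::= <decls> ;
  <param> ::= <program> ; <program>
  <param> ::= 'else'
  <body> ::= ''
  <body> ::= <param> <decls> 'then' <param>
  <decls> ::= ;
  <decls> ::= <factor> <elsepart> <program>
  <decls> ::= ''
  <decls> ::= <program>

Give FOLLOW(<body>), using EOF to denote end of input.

In <program> ::= <body> 'then': add FIRST('then') = { 'then' }.
In <elsepart> ::= 'else' 'then' <body> <decls>: add FIRST(<decls>)\{''} = { 'do', 'else', 'then', ; }.
  Since <decls> is nullable, also add FOLLOW(<elsepart>) = { 'do', 'else', 'then', ; }.
Union: FOLLOW(<body>) = { 'do', 'else', 'then', ; }.

{ 'do', 'else', 'then', ; }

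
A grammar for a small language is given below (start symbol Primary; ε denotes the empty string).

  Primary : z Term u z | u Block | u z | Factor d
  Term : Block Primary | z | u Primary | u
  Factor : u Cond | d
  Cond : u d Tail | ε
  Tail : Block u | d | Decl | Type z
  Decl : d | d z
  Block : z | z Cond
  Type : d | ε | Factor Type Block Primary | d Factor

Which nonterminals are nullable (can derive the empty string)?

{ Cond, Type }

Directly nullable (have an ε-production): Cond, Type.
No other nonterminal has a production whose RHS symbols are all nullable.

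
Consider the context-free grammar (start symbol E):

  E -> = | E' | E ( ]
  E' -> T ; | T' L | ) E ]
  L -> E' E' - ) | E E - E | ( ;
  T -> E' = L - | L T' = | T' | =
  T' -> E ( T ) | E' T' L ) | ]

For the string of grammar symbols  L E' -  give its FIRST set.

{ (, ), =, ] }

Add FIRST(L) = { (, ), =, ] }; L is not nullable, stop.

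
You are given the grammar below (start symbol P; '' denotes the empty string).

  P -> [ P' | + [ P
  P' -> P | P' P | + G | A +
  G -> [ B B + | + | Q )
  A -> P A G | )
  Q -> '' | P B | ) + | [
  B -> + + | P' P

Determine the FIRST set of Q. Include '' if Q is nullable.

Q -> '' contributes ''.
From Q -> P B: add FIRST(P) = { +, [ }.
Q -> ) + contributes {)}.
Q -> [ contributes {[}.
Union: FIRST(Q) = { ), +, [, '' }.

{ ), +, [, '' }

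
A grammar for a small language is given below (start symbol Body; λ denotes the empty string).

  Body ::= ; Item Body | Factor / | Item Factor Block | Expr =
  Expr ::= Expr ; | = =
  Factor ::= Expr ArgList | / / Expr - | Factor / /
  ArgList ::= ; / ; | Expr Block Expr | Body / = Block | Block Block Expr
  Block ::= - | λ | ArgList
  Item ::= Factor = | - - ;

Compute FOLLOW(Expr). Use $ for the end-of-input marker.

In Body ::= Expr =: add FIRST(=) = { = }.
In Expr ::= Expr ;: add FIRST(;) = { ; }.
In Factor ::= Expr ArgList: add FIRST(ArgList) = { -, /, ;, = }.
In Factor ::= / / Expr -: add FIRST(-) = { - }.
In ArgList ::= Expr Block Expr: add FIRST(Block Expr) = { -, /, ;, = }.
In ArgList ::= Expr Block Expr: Expr is at the end, add FOLLOW(ArgList) = { $, -, /, ;, = }.
In ArgList ::= Block Block Expr: Expr is at the end, add FOLLOW(ArgList) = { $, -, /, ;, = }.
Union: FOLLOW(Expr) = { $, -, /, ;, = }.

{ $, -, /, ;, = }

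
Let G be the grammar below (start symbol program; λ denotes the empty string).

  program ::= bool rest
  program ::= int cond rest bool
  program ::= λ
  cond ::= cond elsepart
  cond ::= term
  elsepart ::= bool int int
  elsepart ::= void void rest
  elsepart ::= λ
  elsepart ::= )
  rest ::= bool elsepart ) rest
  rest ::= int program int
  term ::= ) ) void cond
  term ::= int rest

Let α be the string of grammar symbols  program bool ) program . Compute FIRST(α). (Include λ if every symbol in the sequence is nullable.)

Add FIRST(program)\{λ} = { bool, int }; program is nullable, continue.
bool is a terminal; add {bool} and stop.

{ bool, int }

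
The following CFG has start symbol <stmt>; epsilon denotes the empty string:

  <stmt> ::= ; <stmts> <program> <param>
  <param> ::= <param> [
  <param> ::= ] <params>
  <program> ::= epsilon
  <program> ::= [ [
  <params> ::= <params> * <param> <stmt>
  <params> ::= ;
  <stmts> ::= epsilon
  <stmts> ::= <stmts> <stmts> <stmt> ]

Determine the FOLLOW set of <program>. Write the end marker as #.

{ ] }

In <stmt> ::= ; <stmts> <program> <param>: add FIRST(<param>) = { ] }.
Union: FOLLOW(<program>) = { ] }.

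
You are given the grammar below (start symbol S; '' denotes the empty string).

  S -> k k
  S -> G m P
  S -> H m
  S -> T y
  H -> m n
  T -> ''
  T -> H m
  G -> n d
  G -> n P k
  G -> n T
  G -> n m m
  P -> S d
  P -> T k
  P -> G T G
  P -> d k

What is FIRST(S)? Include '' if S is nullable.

S -> k k contributes {k}.
From S -> G m P: add FIRST(G) = { n }.
From S -> H m: add FIRST(H) = { m }.
From S -> T y: T nullable, take FIRST(T) ∪ {y} = { m, y }.
Union: FIRST(S) = { k, m, n, y }.

{ k, m, n, y }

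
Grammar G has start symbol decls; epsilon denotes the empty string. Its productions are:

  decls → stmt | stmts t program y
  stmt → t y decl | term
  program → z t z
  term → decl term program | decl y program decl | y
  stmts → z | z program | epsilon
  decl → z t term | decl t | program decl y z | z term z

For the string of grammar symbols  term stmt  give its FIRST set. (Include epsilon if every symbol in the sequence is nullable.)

{ y, z }

Add FIRST(term) = { y, z }; term is not nullable, stop.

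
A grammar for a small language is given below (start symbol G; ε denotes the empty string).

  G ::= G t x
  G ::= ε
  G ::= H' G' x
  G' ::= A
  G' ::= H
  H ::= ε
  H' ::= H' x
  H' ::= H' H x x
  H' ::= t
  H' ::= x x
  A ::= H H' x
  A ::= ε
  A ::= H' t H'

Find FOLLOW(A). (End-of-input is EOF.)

{ x }

In G' ::= A: A is at the end, add FOLLOW(G') = { x }.
Union: FOLLOW(A) = { x }.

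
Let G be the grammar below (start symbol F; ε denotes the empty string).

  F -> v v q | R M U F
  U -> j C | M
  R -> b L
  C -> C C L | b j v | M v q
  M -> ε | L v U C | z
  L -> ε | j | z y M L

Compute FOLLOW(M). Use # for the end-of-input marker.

{ b, j, v, z }

In F -> R M U F: add FIRST(U F) = { b, j, v, z }.
In U -> M: M is at the end, add FOLLOW(U) = { b, j, v, z }.
In C -> M v q: add FIRST(v q) = { v }.
In L -> z y M L: add FIRST(L)\{ε} = { j, z }.
  Since L is nullable, also add FOLLOW(L) = { b, j, v, z }.
Union: FOLLOW(M) = { b, j, v, z }.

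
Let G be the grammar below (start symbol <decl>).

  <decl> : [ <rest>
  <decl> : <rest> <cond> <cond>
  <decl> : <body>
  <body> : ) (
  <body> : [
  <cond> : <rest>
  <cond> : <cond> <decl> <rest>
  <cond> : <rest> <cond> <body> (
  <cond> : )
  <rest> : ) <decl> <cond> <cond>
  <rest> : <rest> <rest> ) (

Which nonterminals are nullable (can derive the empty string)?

No nonterminal has an empty production or an RHS whose symbols are all nullable.

{ } (none)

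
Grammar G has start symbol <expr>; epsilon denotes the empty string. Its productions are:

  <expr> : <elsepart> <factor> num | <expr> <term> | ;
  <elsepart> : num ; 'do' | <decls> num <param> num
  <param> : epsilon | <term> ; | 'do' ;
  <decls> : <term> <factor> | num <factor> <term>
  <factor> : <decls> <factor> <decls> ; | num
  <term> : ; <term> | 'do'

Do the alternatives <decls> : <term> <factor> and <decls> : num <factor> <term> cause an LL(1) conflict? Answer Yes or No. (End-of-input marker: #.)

No

FIRST(<term> <factor>) = { 'do', ; } and FIRST(num <factor> <term>) = { num }.
The FIRST sets are disjoint and neither alternative is nullable — no conflict.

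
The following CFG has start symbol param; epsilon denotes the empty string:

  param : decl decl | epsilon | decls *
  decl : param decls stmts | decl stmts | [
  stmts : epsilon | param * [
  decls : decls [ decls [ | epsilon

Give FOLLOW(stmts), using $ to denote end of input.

In decl : param decls stmts: stmts is at the end, add FOLLOW(decl) = { $, *, [ }.
In decl : decl stmts: stmts is at the end, add FOLLOW(decl) = { $, *, [ }.
Union: FOLLOW(stmts) = { $, *, [ }.

{ $, *, [ }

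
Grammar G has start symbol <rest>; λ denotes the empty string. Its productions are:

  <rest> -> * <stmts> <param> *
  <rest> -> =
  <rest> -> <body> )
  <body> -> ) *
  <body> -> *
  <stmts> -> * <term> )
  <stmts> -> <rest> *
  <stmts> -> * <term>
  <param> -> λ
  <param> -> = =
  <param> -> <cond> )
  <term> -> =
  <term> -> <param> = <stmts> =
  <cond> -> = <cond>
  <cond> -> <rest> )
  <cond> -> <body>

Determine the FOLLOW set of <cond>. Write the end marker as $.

{ ) }

In <param> -> <cond> ): add FIRST()) = { ) }.
In <cond> -> = <cond>: <cond> is at the end, add FOLLOW(<cond>) = { ) }.
Union: FOLLOW(<cond>) = { ) }.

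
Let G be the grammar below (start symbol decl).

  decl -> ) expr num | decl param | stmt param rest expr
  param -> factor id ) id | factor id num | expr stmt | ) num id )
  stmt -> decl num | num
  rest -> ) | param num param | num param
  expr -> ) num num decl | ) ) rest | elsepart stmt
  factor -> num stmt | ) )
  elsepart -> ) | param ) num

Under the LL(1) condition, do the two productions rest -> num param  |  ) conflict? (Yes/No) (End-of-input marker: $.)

FIRST(num param) = { num } and FIRST()) = { ) }.
The FIRST sets are disjoint and neither alternative is nullable — no conflict.

No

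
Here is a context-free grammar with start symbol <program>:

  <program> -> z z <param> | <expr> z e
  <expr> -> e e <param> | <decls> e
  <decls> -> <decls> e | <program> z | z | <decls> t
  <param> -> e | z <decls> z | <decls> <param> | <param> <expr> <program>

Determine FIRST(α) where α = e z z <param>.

e is a terminal; add {e} and stop.

{ e }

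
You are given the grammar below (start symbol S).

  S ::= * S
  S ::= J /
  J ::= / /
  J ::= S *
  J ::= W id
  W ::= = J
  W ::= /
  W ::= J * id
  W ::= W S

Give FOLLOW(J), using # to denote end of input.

In S ::= J /: add FIRST(/) = { / }.
In W ::= = J: J is at the end, add FOLLOW(W) = { *, /, =, id }.
In W ::= J * id: add FIRST(* id) = { * }.
Union: FOLLOW(J) = { *, /, =, id }.

{ *, /, =, id }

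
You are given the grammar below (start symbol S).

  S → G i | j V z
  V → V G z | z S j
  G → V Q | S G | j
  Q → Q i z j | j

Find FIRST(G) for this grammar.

From G → V Q: add FIRST(V) = { z }.
From G → S G: add FIRST(S) = { j, z }.
G → j contributes {j}.
Union: FIRST(G) = { j, z }.

{ j, z }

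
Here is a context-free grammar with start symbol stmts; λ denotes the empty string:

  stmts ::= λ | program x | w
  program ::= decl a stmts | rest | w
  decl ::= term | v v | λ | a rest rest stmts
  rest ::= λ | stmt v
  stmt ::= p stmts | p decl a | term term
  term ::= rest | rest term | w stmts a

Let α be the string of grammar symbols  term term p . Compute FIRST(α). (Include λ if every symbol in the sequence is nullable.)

{ p, v, w }

Add FIRST(term)\{λ} = { p, v, w }; term is nullable, continue.
Add FIRST(term)\{λ} = { p, v, w }; term is nullable, continue.
p is a terminal; add {p} and stop.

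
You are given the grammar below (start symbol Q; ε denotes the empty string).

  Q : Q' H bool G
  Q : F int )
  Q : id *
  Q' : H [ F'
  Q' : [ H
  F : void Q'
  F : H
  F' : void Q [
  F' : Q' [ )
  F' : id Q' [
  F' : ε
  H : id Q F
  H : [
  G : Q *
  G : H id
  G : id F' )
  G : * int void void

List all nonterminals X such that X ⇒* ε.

Directly nullable (have an ε-production): F'.
No other nonterminal has a production whose RHS symbols are all nullable.

{ F' }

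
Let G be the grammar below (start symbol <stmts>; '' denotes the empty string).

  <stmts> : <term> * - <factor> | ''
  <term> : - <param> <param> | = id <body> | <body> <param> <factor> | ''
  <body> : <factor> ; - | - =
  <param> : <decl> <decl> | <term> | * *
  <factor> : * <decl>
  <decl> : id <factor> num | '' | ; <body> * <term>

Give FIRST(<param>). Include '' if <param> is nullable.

From <param> : <decl> <decl>: <decl>, <decl> nullable, take FIRST(<decl>) ∪ FIRST(<decl>) = { ;, id }; also '' since the whole RHS is nullable.
From <param> : <term>: add FIRST(<term>) = { *, -, =, '' } (including '' since <term> is nullable).
<param> : * * contributes {*}.
Union: FIRST(<param>) = { *, -, ;, =, id, '' }.

{ *, -, ;, =, id, '' }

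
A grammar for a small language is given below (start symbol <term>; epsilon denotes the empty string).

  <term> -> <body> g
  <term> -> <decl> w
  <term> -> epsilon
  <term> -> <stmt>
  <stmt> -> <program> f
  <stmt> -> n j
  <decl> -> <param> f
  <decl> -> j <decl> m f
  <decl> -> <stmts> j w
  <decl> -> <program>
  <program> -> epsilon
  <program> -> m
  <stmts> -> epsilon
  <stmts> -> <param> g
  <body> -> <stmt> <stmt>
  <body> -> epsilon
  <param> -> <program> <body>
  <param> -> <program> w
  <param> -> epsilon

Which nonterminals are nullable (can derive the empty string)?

Directly nullable (have an epsilon-production): <term>, <program>, <stmts>, <body>, <param>.
<decl> -> <program> with every symbol nullable, so <decl> is nullable.
No other nonterminal has a production whose RHS symbols are all nullable.

{ <body>, <decl>, <param>, <program>, <stmts>, <term> }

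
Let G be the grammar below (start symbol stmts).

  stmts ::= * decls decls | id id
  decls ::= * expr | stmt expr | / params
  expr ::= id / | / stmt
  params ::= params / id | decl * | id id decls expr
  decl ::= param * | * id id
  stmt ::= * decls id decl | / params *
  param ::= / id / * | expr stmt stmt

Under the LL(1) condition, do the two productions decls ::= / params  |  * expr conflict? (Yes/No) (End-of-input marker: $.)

FIRST(/ params) = { / } and FIRST(* expr) = { * }.
The FIRST sets are disjoint and neither alternative is nullable — no conflict.

No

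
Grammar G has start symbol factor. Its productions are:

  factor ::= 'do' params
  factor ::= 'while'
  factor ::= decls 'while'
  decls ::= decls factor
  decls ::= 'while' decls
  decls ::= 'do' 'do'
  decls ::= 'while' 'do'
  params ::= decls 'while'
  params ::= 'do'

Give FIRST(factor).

factor ::= 'do' params contributes {'do'}.
factor ::= 'while' contributes {'while'}.
From factor ::= decls 'while': add FIRST(decls) = { 'do', 'while' }.
Union: FIRST(factor) = { 'do', 'while' }.

{ 'do', 'while' }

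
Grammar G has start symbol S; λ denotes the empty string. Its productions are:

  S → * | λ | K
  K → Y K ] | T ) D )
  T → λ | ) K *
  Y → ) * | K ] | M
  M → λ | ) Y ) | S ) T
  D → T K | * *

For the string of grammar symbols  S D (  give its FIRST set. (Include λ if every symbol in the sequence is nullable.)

Add FIRST(S)\{λ} = { ), * }; S is nullable, continue.
Add FIRST(D) = { ), * }; D is not nullable, stop.

{ ), * }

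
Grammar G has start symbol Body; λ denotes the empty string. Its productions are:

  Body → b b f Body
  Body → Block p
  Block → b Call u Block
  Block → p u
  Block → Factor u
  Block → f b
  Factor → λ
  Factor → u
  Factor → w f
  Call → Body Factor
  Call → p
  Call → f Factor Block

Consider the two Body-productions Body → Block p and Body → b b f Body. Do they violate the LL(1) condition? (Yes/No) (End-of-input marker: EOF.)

Yes

FIRST(Block p) = { b, f, p, u, w } and FIRST(b b f Body) = { b }.
Both contain b, so the two alternatives are not disjoint — LL(1) conflict.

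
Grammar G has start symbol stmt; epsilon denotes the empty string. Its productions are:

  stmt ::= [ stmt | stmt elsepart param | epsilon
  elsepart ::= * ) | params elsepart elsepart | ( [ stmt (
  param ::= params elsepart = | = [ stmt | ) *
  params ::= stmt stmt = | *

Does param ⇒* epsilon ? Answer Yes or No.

No

Nullable nonterminals: stmt.
No production of param has an RHS whose symbols are all nullable, so param is not nullable.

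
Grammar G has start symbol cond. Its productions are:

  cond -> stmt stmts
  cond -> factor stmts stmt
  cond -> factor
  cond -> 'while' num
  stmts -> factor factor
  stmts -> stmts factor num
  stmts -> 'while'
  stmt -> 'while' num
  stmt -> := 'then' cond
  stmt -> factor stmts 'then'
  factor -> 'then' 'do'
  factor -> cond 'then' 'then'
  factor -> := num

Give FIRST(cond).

{ 'then', 'while', := }

From cond -> stmt stmts: add FIRST(stmt) = { 'then', 'while', := }.
From cond -> factor stmts stmt: add FIRST(factor) = { 'then', 'while', := }.
From cond -> factor: add FIRST(factor) = { 'then', 'while', := }.
cond -> 'while' num contributes {'while'}.
Union: FIRST(cond) = { 'then', 'while', := }.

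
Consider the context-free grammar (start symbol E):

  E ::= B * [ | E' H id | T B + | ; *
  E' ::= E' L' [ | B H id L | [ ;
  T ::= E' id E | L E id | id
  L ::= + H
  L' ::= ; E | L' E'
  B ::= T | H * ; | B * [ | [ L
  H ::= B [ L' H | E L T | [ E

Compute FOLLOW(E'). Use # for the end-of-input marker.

In E ::= E' H id: add FIRST(H id) = { +, ;, [, id }.
In E' ::= E' L' [: add FIRST(L' [) = { ; }.
In T ::= E' id E: add FIRST(id E) = { id }.
In L' ::= L' E': E' is at the end, add FOLLOW(L') = { +, ;, [, id }.
Union: FOLLOW(E') = { +, ;, [, id }.

{ +, ;, [, id }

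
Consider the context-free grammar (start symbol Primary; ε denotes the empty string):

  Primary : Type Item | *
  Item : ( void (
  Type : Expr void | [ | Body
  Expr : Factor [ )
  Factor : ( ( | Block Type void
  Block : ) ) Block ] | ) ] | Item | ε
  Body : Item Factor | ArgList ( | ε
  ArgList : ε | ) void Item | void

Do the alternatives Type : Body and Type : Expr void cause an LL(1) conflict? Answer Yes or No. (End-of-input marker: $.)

FIRST(Body) = { (, ), void, ε } and FIRST(Expr void) = { (, ), [, void }.
Both contain (, so the two alternatives are not disjoint — LL(1) conflict.

Yes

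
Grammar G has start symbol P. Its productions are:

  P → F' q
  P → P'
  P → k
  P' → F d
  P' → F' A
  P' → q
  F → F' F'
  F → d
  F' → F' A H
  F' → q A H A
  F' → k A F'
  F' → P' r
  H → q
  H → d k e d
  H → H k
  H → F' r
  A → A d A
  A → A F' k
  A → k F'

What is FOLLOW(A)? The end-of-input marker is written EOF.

{ EOF, d, k, q, r }

In P' → F' A: A is at the end, add FOLLOW(P') = { EOF, r }.
In F' → F' A H: add FIRST(H) = { d, k, q }.
In F' → q A H A: add FIRST(H A) = { d, k, q }.
In F' → q A H A: A is at the end, add FOLLOW(F') = { EOF, d, k, q, r }.
In F' → k A F': add FIRST(F') = { d, k, q }.
In A → A d A: add FIRST(d A) = { d }.
In A → A d A: A is at the end, add FOLLOW(A) = { EOF, d, k, q, r }.
In A → A F' k: add FIRST(F' k) = { d, k, q }.
Union: FOLLOW(A) = { EOF, d, k, q, r }.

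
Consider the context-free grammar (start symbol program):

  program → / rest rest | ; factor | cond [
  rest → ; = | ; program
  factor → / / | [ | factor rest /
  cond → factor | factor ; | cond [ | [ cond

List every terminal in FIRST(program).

program → / rest rest contributes {/}.
program → ; factor contributes {;}.
From program → cond [: add FIRST(cond) = { /, [ }.
Union: FIRST(program) = { /, ;, [ }.

{ /, ;, [ }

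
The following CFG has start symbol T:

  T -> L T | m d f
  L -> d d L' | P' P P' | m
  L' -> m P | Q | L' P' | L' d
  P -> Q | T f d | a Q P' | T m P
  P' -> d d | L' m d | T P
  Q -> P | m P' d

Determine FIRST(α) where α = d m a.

{ d }

d is a terminal; add {d} and stop.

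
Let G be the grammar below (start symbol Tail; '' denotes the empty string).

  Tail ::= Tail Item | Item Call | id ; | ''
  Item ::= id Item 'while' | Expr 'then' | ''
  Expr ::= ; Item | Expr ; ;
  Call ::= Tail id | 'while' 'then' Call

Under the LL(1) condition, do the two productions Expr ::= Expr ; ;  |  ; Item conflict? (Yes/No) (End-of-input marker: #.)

Yes

FIRST(Expr ; ;) = { ; } and FIRST(; Item) = { ; }.
Both contain ;, so the two alternatives are not disjoint — LL(1) conflict.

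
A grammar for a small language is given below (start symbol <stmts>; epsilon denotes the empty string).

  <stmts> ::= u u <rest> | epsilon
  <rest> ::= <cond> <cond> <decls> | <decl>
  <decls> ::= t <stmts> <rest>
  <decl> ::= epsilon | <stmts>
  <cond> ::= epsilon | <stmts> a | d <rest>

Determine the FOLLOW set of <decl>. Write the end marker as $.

{ $, a, d, t, u }

In <rest> ::= <decl>: <decl> is at the end, add FOLLOW(<rest>) = { $, a, d, t, u }.
Union: FOLLOW(<decl>) = { $, a, d, t, u }.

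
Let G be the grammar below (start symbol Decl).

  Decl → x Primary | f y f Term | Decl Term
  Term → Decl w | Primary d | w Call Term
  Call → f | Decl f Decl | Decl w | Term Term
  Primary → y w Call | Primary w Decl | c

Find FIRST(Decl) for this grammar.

Decl → x Primary contributes {x}.
Decl → f y f Term contributes {f}.
From Decl → Decl Term: add FIRST(Decl) = { f, x }.
Union: FIRST(Decl) = { f, x }.

{ f, x }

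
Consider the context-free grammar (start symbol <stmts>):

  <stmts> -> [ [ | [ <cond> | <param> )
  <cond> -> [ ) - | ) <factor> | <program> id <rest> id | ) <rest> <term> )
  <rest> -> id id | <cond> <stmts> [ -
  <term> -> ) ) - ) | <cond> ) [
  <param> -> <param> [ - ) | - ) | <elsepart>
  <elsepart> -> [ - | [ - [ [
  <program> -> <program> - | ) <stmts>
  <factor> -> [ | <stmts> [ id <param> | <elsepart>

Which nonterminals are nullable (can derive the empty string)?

{ } (none)

No nonterminal has an empty production or an RHS whose symbols are all nullable.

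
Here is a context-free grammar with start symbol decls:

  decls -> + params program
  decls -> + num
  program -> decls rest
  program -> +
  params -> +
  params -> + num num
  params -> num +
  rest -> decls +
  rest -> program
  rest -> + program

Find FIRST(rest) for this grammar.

{ + }

From rest -> decls +: add FIRST(decls) = { + }.
From rest -> program: add FIRST(program) = { + }.
rest -> + program contributes {+}.
Union: FIRST(rest) = { + }.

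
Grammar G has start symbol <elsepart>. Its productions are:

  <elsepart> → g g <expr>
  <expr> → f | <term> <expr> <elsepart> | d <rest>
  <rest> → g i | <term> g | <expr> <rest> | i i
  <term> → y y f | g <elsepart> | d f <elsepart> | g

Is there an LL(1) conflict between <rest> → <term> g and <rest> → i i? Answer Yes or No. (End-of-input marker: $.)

FIRST(<term> g) = { d, g, y } and FIRST(i i) = { i }.
The FIRST sets are disjoint and neither alternative is nullable — no conflict.

No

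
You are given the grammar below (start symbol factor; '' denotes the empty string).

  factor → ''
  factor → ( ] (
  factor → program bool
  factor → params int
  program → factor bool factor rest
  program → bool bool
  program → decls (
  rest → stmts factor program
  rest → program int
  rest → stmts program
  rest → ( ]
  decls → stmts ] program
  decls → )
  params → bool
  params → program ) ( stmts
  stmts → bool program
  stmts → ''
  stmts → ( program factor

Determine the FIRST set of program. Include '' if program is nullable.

{ (, ), ], bool }

From program → factor bool factor rest: factor nullable, take FIRST(factor) ∪ {bool} = { (, ), ], bool }.
program → bool bool contributes {bool}.
From program → decls (: add FIRST(decls) = { (, ), ], bool }.
Union: FIRST(program) = { (, ), ], bool }.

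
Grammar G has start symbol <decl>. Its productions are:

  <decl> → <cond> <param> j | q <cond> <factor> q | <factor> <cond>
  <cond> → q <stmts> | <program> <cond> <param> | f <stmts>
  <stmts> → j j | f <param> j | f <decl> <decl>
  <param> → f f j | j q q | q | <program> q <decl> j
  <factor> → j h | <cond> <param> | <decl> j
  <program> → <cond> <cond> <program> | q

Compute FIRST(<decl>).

From <decl> → <cond> <param> j: add FIRST(<cond>) = { f, q }.
<decl> → q <cond> <factor> q contributes {q}.
From <decl> → <factor> <cond>: add FIRST(<factor>) = { f, j, q }.
Union: FIRST(<decl>) = { f, j, q }.

{ f, j, q }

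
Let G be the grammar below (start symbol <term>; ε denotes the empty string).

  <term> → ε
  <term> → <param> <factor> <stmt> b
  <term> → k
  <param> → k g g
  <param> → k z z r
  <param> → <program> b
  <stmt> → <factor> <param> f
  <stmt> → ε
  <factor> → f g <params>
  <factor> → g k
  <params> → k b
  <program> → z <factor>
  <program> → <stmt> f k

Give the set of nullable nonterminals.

Directly nullable (have an ε-production): <term>, <stmt>.
No other nonterminal has a production whose RHS symbols are all nullable.

{ <stmt>, <term> }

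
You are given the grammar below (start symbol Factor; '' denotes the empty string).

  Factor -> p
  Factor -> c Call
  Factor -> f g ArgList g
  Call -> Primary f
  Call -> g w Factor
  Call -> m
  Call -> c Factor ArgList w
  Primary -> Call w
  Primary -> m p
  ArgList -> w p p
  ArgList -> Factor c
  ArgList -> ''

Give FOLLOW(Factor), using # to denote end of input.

{ #, c, f, p, w }

Factor is the start symbol, so # ∈ FOLLOW(Factor).
In Call -> g w Factor: Factor is at the end, add FOLLOW(Call) = { #, c, f, p, w }.
In Call -> c Factor ArgList w: add FIRST(ArgList w) = { c, f, p, w }.
In ArgList -> Factor c: add FIRST(c) = { c }.
Union: FOLLOW(Factor) = { #, c, f, p, w }.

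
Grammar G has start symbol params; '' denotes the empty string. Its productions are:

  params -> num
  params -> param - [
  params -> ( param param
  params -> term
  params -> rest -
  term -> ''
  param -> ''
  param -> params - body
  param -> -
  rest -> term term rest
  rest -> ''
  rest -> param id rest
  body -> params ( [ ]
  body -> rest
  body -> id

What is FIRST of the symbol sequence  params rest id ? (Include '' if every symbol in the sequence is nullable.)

{ (, -, id, num }

Add FIRST(params)\{''} = { (, -, id, num }; params is nullable, continue.
Add FIRST(rest)\{''} = { (, -, id, num }; rest is nullable, continue.
id is a terminal; add {id} and stop.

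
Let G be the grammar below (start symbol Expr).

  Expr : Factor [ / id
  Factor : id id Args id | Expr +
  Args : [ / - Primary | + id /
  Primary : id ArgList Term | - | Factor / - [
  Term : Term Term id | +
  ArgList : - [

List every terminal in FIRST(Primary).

Primary : id ArgList Term contributes {id}.
Primary : - contributes {-}.
From Primary : Factor / - [: add FIRST(Factor) = { id }.
Union: FIRST(Primary) = { -, id }.

{ -, id }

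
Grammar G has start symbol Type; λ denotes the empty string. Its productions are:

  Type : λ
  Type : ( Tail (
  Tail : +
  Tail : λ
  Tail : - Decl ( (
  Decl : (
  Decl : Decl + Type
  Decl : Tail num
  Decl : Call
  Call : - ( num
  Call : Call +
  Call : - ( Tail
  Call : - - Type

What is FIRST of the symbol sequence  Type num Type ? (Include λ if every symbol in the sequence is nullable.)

{ (, num }

Add FIRST(Type)\{λ} = { ( }; Type is nullable, continue.
num is a terminal; add {num} and stop.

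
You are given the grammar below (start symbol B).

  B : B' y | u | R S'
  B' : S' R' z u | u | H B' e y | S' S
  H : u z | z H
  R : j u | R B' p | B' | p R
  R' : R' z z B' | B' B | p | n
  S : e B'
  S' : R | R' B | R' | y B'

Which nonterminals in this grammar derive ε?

No nonterminal has an empty production or an RHS whose symbols are all nullable.

{ } (none)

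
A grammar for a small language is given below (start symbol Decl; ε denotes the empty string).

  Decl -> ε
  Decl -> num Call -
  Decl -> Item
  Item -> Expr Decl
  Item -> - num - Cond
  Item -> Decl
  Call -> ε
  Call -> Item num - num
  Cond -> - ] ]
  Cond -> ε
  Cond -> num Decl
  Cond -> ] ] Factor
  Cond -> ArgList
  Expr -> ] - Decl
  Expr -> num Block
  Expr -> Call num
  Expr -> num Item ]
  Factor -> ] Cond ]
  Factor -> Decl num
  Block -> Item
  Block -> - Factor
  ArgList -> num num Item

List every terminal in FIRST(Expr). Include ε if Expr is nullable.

{ -, ], num }

Expr -> ] - Decl contributes {]}.
Expr -> num Block contributes {num}.
From Expr -> Call num: Call nullable, take FIRST(Call) ∪ {num} = { -, ], num }.
Expr -> num Item ] contributes {num}.
Union: FIRST(Expr) = { -, ], num }.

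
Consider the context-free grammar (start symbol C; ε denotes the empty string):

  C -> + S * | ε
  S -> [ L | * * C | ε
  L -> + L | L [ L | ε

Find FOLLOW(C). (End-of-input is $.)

{ $, * }

C is the start symbol, so $ ∈ FOLLOW(C).
In S -> * * C: C is at the end, add FOLLOW(S) = { * }.
Union: FOLLOW(C) = { $, * }.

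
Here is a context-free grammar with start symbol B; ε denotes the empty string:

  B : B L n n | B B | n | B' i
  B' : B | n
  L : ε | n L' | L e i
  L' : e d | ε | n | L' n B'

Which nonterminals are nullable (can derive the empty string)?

{ L, L' }

Directly nullable (have an ε-production): L, L'.
No other nonterminal has a production whose RHS symbols are all nullable.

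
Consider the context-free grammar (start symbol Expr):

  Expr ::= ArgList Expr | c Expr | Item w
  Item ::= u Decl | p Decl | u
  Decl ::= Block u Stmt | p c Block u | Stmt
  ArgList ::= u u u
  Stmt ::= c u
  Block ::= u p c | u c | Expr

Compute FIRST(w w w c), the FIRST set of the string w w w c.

w is a terminal; add {w} and stop.

{ w }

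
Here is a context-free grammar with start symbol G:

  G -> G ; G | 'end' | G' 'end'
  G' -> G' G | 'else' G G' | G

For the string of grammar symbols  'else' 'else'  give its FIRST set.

{ 'else' }

'else' is a terminal; add {'else'} and stop.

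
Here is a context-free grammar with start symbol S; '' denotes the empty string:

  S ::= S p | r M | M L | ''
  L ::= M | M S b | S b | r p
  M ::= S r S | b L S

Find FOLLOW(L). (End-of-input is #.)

{ #, b, p, r }

In S ::= M L: L is at the end, add FOLLOW(S) = { #, b, p, r }.
In M ::= b L S: add FIRST(S)\{''} = { b, p, r }.
  Since S is nullable, also add FOLLOW(M) = { #, b, p, r }.
Union: FOLLOW(L) = { #, b, p, r }.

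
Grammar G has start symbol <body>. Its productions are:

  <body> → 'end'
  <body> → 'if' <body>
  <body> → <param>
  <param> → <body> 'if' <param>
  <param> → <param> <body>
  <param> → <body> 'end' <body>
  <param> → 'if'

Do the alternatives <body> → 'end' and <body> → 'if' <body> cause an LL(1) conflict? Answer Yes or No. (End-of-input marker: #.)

FIRST('end') = { 'end' } and FIRST('if' <body>) = { 'if' }.
The FIRST sets are disjoint and neither alternative is nullable — no conflict.

No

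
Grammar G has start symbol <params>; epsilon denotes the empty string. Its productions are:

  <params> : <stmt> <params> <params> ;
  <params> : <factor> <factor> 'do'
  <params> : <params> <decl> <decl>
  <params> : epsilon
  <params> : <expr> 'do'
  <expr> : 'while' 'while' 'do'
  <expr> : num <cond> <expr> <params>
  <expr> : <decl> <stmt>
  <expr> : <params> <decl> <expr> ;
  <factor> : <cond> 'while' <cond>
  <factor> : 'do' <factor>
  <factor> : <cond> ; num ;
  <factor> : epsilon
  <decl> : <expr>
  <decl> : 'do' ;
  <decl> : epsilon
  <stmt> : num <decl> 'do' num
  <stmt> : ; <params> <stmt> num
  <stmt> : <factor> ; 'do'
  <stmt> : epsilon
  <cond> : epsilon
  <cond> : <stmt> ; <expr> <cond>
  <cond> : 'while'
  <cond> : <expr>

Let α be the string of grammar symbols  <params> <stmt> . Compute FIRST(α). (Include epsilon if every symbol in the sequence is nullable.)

{ 'do', 'while', ;, num, epsilon }

Add FIRST(<params>)\{epsilon} = { 'do', 'while', ;, num }; <params> is nullable, continue.
Add FIRST(<stmt>)\{epsilon} = { 'do', 'while', ;, num }; <stmt> is nullable, continue.
Every symbol is nullable, so include epsilon.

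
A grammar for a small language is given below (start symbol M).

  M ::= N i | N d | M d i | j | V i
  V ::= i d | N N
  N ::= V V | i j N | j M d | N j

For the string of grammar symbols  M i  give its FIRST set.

Add FIRST(M) = { i, j }; M is not nullable, stop.

{ i, j }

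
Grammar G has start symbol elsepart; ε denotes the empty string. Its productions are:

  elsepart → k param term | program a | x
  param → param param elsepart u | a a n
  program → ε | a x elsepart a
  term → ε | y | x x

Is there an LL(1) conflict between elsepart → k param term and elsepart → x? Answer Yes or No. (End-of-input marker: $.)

No

FIRST(k param term) = { k } and FIRST(x) = { x }.
The FIRST sets are disjoint and neither alternative is nullable — no conflict.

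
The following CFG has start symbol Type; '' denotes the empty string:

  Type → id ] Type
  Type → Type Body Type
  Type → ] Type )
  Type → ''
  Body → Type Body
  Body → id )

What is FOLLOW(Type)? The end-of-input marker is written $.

{ $, ), ], id }

Type is the start symbol, so $ ∈ FOLLOW(Type).
In Type → id ] Type: Type is at the end, add FOLLOW(Type) = { $, ), ], id }.
In Type → Type Body Type: add FIRST(Body Type) = { ], id }.
In Type → Type Body Type: Type is at the end, add FOLLOW(Type) = { $, ), ], id }.
In Type → ] Type ): add FIRST()) = { ) }.
In Body → Type Body: add FIRST(Body) = { ], id }.
Union: FOLLOW(Type) = { $, ), ], id }.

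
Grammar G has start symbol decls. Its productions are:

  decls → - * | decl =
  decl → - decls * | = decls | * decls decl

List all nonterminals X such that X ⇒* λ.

{ } (none)

No nonterminal has an empty production or an RHS whose symbols are all nullable.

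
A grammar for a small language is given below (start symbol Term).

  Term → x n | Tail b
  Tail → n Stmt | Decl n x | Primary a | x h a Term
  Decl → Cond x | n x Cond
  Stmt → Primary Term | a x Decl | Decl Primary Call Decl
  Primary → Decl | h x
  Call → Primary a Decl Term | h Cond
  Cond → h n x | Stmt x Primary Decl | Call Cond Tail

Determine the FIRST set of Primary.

From Primary → Decl: add FIRST(Decl) = { a, h, n }.
Primary → h x contributes {h}.
Union: FIRST(Primary) = { a, h, n }.

{ a, h, n }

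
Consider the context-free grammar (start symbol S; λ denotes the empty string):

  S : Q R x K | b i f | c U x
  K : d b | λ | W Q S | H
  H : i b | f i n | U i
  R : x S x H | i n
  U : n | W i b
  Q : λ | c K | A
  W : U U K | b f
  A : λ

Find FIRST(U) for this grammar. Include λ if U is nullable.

{ b, n }

U : n contributes {n}.
From U : W i b: add FIRST(W) = { b, n }.
Union: FIRST(U) = { b, n }.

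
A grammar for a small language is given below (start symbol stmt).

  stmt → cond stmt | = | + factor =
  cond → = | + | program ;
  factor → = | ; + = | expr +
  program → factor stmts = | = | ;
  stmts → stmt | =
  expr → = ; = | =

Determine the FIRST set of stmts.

{ +, ;, = }

From stmts → stmt: add FIRST(stmt) = { +, ;, = }.
stmts → = contributes {=}.
Union: FIRST(stmts) = { +, ;, = }.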